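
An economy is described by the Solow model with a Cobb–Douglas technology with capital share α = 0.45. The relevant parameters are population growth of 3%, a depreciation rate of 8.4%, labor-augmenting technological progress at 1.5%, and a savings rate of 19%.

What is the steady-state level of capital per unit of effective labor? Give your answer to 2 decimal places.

k* = 2.02

In steady state, investment equals break-even investment: s·k^α = (n + g + δ)·k.
Dividing both sides by k: k^(1−α) = s / (n + g + δ).
k^0.55 = 0.19 / (0.030 + 0.015 + 0.084) = 0.19 / 0.129 = 1.4729
k* = 1.4729^(1/0.55) ≈ 2.0219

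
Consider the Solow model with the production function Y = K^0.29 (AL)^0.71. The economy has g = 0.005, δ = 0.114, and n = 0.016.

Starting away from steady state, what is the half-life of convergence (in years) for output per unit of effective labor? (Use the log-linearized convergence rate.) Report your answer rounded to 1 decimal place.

t_½ ≈ 7.2 years

Near the steady state the convergence rate is λ = (1 − α)(n + g + δ).
λ = (1 − 0.29) × 0.135 = 0.71 × 0.135 = 0.09585
Half-life = ln 2 / λ = 0.6931 / 0.09585 ≈ 7.23 years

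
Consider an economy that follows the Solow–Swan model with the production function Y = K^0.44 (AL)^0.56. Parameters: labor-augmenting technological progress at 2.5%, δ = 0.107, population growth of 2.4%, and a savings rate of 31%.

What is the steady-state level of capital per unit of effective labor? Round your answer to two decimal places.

k* ≈ 3.41

In steady state, investment equals break-even investment: s·k^α = (n + g + δ)·k.
Rearranging, k^(1−α) = s / (n + g + δ).
k^0.56 = 0.31 / (0.024 + 0.025 + 0.107) = 0.31 / 0.156 = 1.9872
k* = 1.9872^(1/0.56) ≈ 3.4086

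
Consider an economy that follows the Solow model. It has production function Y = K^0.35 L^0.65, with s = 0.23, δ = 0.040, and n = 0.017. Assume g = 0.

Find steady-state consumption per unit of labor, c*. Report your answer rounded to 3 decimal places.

c* = 1.632

At the steady state, Δk = 0, so s·k^α = (n + δ)·k.
Rearranging, k^(1−α) = s / (n + δ).
k^0.65 = 0.23 / (0.017 + 0.040) = 0.23 / 0.057 = 4.0351
k* = 4.0351^(1/0.65) ≈ 8.5523
y* = (k*)^α = 8.5523^0.35 ≈ 2.1195
c* = (1 − s)·y* = (1 − 0.23) × 2.1195 ≈ 1.6320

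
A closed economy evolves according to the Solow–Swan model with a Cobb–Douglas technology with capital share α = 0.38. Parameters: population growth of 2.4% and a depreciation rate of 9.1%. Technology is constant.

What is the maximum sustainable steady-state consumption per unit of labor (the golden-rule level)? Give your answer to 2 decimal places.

At the golden rule, f'(k) = n + δ, so α·k^(α−1) = n + δ and k_gold = (α/(n + δ))^(1/(1−α)).
k_gold = (0.38/0.115)^(1/0.62) = 3.3043^1.6129 ≈ 6.8742
c_gold = f(k_gold) − (n + δ)·k_gold = 2.0804 − 0.115×6.8742 ≈ 1.2899

c_gold ≈ 1.29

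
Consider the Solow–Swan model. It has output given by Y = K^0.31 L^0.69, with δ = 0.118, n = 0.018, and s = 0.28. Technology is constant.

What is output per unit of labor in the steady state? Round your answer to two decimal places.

y* = 1.38

Steady state requires s·f(k) = (n + δ)·k, i.e. s·k^α = (n + δ)·k.
Rearranging, k^(1−α) = s / (n + δ).
k^0.69 = 0.28 / (0.018 + 0.118) = 0.28 / 0.136 = 2.0588
k* = 2.0588^(1/0.69) ≈ 2.8478
y* = (k*)^α = 2.8478^0.31 ≈ 1.3832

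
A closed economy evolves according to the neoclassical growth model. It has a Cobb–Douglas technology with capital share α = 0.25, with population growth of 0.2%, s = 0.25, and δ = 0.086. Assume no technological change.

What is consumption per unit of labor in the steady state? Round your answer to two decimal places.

c* = 1.06

In steady state, investment equals break-even investment: s·k^α = (n + δ)·k.
Rearranging, k^(1−α) = s / (n + δ).
k^0.75 = 0.25 / (0.002 + 0.086) = 0.25 / 0.088 = 2.8409
k* = 2.8409^(1/0.75) ≈ 4.0235
y* = (k*)^α = 4.0235^0.25 ≈ 1.4163
c* = (1 − s)·y* = (1 − 0.25) × 1.4163 ≈ 1.0622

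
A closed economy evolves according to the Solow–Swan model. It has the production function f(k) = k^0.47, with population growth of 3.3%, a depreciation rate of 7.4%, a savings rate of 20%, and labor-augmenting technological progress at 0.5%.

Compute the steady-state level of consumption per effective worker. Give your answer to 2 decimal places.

Steady state requires s·f(k) = (n + g + δ)·k, i.e. s·k^α = (n + g + δ)·k.
Rearranging, k^(1−α) = s / (n + g + δ).
k^0.53 = 0.20 / (0.033 + 0.005 + 0.074) = 0.20 / 0.112 = 1.7857
k* = 1.7857^(1/0.53) ≈ 2.9861
y* = (k*)^α = 2.9861^0.47 ≈ 1.6722
c* = (1 − s)·y* = (1 − 0.20) × 1.6722 ≈ 1.3378

c* ≈ 1.34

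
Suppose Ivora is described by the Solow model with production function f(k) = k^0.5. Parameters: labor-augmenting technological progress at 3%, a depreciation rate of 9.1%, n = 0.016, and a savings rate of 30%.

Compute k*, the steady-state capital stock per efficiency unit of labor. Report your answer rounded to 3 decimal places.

k* = 4.795

At the steady state, Δk = 0, so s·k^α = (n + g + δ)·k.
Rearranging, k^(1−α) = s / (n + g + δ).
k^0.5 = 0.30 / (0.016 + 0.030 + 0.091) = 0.30 / 0.137 = 2.1898
k* = 2.1898^(1/0.5) ≈ 4.7952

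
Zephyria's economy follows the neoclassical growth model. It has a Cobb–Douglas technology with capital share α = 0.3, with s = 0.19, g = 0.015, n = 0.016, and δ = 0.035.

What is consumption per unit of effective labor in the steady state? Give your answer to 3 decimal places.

c* = 1.274

In steady state, investment equals break-even investment: s·k^α = (n + g + δ)·k.
Rearranging, k^(1−α) = s / (n + g + δ).
k^0.7 = 0.19 / (0.016 + 0.015 + 0.035) = 0.19 / 0.066 = 2.8788
k* = 2.8788^(1/0.7) ≈ 4.5291
y* = (k*)^α = 4.5291^0.3 ≈ 1.5733
c* = (1 − s)·y* = (1 − 0.19) × 1.5733 ≈ 1.2744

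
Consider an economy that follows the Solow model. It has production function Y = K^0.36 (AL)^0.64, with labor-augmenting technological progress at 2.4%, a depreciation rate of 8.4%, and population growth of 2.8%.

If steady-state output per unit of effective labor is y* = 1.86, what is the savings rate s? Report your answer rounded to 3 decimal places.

Steady state requires s·f(k) = (n + g + δ)·k, i.e. s·k^α = (n + g + δ)·k.
Since y* = [s/(n + g + δ)]^(α/(1−α)), we have s/(n + g + δ) = (y*)^((1−α)/α) = 1.86^1.7778 = 3.0140.
Therefore s = 3.0140 × (n + g + δ) = 3.0140 × 0.136 = 0.4099.

s ≈ 0.410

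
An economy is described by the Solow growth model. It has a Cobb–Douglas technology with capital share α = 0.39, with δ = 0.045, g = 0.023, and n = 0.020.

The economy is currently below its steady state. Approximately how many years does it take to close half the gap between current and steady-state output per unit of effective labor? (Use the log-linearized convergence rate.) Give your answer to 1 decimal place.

Near the steady state the convergence rate is λ = (1 − α)(n + g + δ).
λ = (1 − 0.39) × 0.088 = 0.61 × 0.088 = 0.05368
Half-life = ln 2 / λ = 0.6931 / 0.05368 ≈ 12.91 years

t_½ ≈ 12.9 years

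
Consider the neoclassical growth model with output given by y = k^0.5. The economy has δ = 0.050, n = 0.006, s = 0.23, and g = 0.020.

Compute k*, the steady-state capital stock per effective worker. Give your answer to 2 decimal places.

k* = 9.16

At the steady state, Δk = 0, so s·k^α = (n + g + δ)·k.
Dividing both sides by k: k^(1−α) = s / (n + g + δ).
k^0.5 = 0.23 / (0.006 + 0.020 + 0.050) = 0.23 / 0.076 = 3.0263
k* = 3.0263^(1/0.5) ≈ 9.1585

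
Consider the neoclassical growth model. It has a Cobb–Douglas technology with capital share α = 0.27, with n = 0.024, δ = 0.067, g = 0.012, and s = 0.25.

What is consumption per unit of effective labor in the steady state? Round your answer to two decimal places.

Steady state requires s·f(k) = (n + g + δ)·k, i.e. s·k^α = (n + g + δ)·k.
Dividing both sides by k: k^(1−α) = s / (n + g + δ).
k^0.73 = 0.25 / (0.024 + 0.012 + 0.067) = 0.25 / 0.103 = 2.4272
k* = 2.4272^(1/0.73) ≈ 3.3693
y* = (k*)^α = 3.3693^0.27 ≈ 1.3881
c* = (1 − s)·y* = (1 − 0.25) × 1.3881 ≈ 1.0411

c* ≈ 1.04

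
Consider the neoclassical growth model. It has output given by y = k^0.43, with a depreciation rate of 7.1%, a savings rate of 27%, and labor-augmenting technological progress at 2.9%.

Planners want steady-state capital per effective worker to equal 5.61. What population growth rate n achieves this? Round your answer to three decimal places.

Steady state requires s·f(k) = (n + g + δ)·k, i.e. s·k^α = (n + g + δ)·k.
So s / (n + g + δ) = (k*)^(1−α) = 5.61^0.57 = 2.6724.
Therefore n + g + δ = s / 2.6724 = 0.27 / 2.6724 = 0.1010, so n = 0.1010 − 0.100 = 0.0010.

n ≈ 0.001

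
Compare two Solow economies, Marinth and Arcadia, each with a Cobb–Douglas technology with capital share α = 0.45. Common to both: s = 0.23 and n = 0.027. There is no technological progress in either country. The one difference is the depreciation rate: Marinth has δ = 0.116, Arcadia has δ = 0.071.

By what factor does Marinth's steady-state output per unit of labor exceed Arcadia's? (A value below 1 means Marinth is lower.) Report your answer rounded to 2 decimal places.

ratio ≈ 0.73

Steady-state y* = [s/(n + δ)]^(α/(1−α)), so the ratio is [ (s_M/(n + δ)_M) / (s_A/(n + δ)_A) ]^0.8182.
s_M/(n + δ)_M = 0.23/0.143 = 1.6084; s_A/(n + δ)_A = 0.23/0.098 = 2.3469.
Ratio = (1.6084/2.3469)^0.8182 = 0.6853^0.8182 ≈ 0.7340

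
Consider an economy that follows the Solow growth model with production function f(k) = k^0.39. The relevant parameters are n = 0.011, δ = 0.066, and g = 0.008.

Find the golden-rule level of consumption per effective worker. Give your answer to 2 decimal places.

At the golden rule, f'(k) = n + g + δ, so α·k^(α−1) = n + g + δ and k_gold = (α/(n + g + δ))^(1/(1−α)).
k_gold = (0.39/0.085)^(1/0.61) = 4.5882^1.6393 ≈ 12.1515
c_gold = f(k_gold) − (n + g + δ)·k_gold = 2.6485 − 0.085×12.1515 ≈ 1.6156

c_gold ≈ 1.62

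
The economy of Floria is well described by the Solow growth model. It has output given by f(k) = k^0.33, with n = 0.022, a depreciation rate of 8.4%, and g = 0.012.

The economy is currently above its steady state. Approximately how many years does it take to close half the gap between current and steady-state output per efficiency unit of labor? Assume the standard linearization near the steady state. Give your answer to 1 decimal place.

Near the steady state the convergence rate is λ = (1 − α)(n + g + δ).
λ = (1 − 0.33) × 0.118 = 0.67 × 0.118 = 0.07906
Half-life = ln 2 / λ = 0.6931 / 0.07906 ≈ 8.77 years

about 8.8 years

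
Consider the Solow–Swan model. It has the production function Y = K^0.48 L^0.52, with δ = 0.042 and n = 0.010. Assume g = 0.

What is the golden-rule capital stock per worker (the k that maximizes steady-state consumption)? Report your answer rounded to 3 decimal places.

k_gold ≈ 71.817

The golden rule sets f'(k) = n + δ, i.e. α·k^(α−1) = n + δ.
So k^(1−α) = α / (n + δ) = 0.48 / 0.052 = 9.2308.
k_gold = 9.2308^(1/0.52) ≈ 71.8174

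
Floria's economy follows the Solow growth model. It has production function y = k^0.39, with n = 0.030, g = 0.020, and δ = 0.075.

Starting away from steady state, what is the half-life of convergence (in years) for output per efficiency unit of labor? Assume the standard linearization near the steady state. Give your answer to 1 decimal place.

Near the steady state the convergence rate is λ = (1 − α)(n + g + δ).
λ = (1 − 0.39) × 0.125 = 0.61 × 0.125 = 0.07625
Half-life = ln 2 / λ = 0.6931 / 0.07625 ≈ 9.09 years

half-life ≈ 9.1 years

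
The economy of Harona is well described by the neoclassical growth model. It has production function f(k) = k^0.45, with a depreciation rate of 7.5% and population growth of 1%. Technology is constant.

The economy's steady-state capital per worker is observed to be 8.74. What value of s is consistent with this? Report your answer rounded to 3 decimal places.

s ≈ 0.280

Steady state requires s·f(k) = (n + δ)·k, i.e. s·k^α = (n + δ)·k.
So s / (n + δ) = (k*)^(1−α) = 8.74^0.55 = 3.2948.
Therefore s = 3.2948 × (n + δ) = 3.2948 × 0.085 = 0.2801.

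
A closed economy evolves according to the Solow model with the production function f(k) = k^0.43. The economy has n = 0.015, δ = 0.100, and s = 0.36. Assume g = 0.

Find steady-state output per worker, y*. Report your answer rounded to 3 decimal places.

In steady state, investment equals break-even investment: s·k^α = (n + δ)·k.
Rearranging, k^(1−α) = s / (n + δ).
k^0.57 = 0.36 / (0.015 + 0.100) = 0.36 / 0.115 = 3.1304
k* = 3.1304^(1/0.57) ≈ 7.4041
y* = (k*)^α = 7.4041^0.43 ≈ 2.3652

y* = 2.365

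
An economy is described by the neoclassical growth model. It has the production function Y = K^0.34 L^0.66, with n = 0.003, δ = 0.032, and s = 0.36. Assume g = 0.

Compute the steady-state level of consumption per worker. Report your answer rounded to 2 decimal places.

Steady state requires s·f(k) = (n + δ)·k, i.e. s·k^α = (n + δ)·k.
Dividing both sides by k: k^(1−α) = s / (n + δ).
k^0.66 = 0.36 / (0.003 + 0.032) = 0.36 / 0.035 = 10.2857
k* = 10.2857^(1/0.66) ≈ 34.1734
y* = (k*)^α = 34.1734^0.34 ≈ 3.3224
c* = (1 − s)·y* = (1 − 0.36) × 3.3224 ≈ 2.1263

c* = 2.13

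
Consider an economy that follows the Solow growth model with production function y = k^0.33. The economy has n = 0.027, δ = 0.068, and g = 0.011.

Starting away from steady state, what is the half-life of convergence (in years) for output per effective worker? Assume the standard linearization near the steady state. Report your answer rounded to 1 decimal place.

Near the steady state the convergence rate is λ = (1 − α)(n + g + δ).
λ = (1 − 0.33) × 0.106 = 0.67 × 0.106 = 0.07102
Half-life = ln 2 / λ = 0.6931 / 0.07102 ≈ 9.76 years

about 9.8 years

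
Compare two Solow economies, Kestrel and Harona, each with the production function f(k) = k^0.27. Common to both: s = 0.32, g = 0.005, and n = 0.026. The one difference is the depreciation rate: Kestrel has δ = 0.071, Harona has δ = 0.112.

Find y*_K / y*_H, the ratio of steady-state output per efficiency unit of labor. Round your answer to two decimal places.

y*_K / y*_H ≈ 1.13

Steady-state y* = [s/(n + g + δ)]^(α/(1−α)), so the ratio is [ (s_K/(n + g + δ)_K) / (s_H/(n + g + δ)_H) ]^0.3699.
s_K/(n + g + δ)_K = 0.32/0.102 = 3.1373; s_H/(n + g + δ)_H = 0.32/0.143 = 2.2378.
Ratio = (3.1373/2.2378)^0.3699 = 1.4020^0.3699 ≈ 1.1331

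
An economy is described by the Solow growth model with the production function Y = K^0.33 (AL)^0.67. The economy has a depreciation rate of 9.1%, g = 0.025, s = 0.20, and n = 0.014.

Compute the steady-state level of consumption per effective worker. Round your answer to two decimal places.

c* ≈ 0.99

At the steady state, Δk = 0, so s·k^α = (n + g + δ)·k.
Rearranging, k^(1−α) = s / (n + g + δ).
k^0.67 = 0.20 / (0.014 + 0.025 + 0.091) = 0.20 / 0.130 = 1.5385
k* = 1.5385^(1/0.67) ≈ 1.9022
y* = (k*)^α = 1.9022^0.33 ≈ 1.2364
c* = (1 − s)·y* = (1 − 0.20) × 1.2364 ≈ 0.9891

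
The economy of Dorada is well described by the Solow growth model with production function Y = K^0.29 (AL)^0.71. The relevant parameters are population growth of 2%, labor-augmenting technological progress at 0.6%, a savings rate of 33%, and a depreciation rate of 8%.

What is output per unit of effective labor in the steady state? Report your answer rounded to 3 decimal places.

y* ≈ 1.590

Steady state requires s·f(k) = (n + g + δ)·k, i.e. s·k^α = (n + g + δ)·k.
Dividing both sides by k: k^(1−α) = s / (n + g + δ).
k^0.71 = 0.33 / (0.020 + 0.006 + 0.080) = 0.33 / 0.106 = 3.1132
k* = 3.1132^(1/0.71) ≈ 4.9506
y* = (k*)^α = 4.9506^0.29 ≈ 1.5902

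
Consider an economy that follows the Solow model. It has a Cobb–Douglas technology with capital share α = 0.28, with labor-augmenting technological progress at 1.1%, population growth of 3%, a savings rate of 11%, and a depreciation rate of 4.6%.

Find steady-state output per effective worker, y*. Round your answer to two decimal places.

Steady state requires s·f(k) = (n + g + δ)·k, i.e. s·k^α = (n + g + δ)·k.
Dividing both sides by k: k^(1−α) = s / (n + g + δ).
k^0.72 = 0.11 / (0.030 + 0.011 + 0.046) = 0.11 / 0.087 = 1.2644
k* = 1.2644^(1/0.72) ≈ 1.3852
y* = (k*)^α = 1.3852^0.28 ≈ 1.0955

y* ≈ 1.10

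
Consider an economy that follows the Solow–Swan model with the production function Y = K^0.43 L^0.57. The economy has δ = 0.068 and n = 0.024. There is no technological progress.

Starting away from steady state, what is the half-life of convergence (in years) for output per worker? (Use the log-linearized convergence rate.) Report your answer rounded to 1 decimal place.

Near the steady state the convergence rate is λ = (1 − α)(n + δ).
λ = (1 − 0.43) × 0.092 = 0.57 × 0.092 = 0.05244
Half-life = ln 2 / λ = 0.6931 / 0.05244 ≈ 13.22 years

about 13.2 years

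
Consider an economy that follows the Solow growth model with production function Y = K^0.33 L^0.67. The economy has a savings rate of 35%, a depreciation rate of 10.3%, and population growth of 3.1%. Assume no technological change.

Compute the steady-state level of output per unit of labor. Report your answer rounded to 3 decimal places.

y* ≈ 1.605

In steady state, investment equals break-even investment: s·k^α = (n + δ)·k.
Rearranging, k^(1−α) = s / (n + δ).
k^0.67 = 0.35 / (0.031 + 0.103) = 0.35 / 0.134 = 2.6119
k* = 2.6119^(1/0.67) ≈ 4.1911
y* = (k*)^α = 4.1911^0.33 ≈ 1.6046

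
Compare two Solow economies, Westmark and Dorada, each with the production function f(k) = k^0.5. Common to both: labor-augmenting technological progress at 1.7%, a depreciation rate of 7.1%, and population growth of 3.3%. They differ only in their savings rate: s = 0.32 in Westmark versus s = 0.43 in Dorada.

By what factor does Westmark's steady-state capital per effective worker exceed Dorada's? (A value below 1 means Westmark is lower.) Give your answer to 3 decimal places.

ratio ≈ 0.554

Steady-state k* = [s/(n + g + δ)]^(1/(1−α)), so the ratio is [ (s_W/(n + g + δ)_W) / (s_D/(n + g + δ)_D) ]^2.
s_W/(n + g + δ)_W = 0.32/0.121 = 2.6446; s_D/(n + g + δ)_D = 0.43/0.121 = 3.5537.
Ratio = (2.6446/3.5537)^2 = 0.7442^2 ≈ 0.5538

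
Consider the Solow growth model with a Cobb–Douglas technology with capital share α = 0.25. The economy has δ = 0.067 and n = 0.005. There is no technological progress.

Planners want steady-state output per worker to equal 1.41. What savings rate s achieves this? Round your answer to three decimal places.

s ≈ 0.202

At the steady state, Δk = 0, so s·k^α = (n + δ)·k.
Since y* = [s/(n + δ)]^(α/(1−α)), we have s/(n + δ) = (y*)^((1−α)/α) = 1.41^3 = 2.8032.
Therefore s = 2.8032 × (n + δ) = 2.8032 × 0.072 = 0.2018.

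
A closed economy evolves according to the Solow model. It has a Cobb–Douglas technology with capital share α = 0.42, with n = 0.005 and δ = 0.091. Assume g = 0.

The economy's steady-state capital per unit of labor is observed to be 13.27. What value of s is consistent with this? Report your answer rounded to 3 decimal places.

At the steady state, Δk = 0, so s·k^α = (n + δ)·k.
So s / (n + δ) = (k*)^(1−α) = 13.27^0.58 = 4.4799.
Therefore s = 4.4799 × (n + δ) = 4.4799 × 0.096 = 0.4301.

s ≈ 0.430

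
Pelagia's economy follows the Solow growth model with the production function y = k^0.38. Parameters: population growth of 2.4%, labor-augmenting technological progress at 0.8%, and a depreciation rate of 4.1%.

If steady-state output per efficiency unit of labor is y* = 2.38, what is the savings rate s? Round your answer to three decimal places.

At the steady state, Δk = 0, so s·k^α = (n + g + δ)·k.
Since y* = [s/(n + g + δ)]^(α/(1−α)), we have s/(n + g + δ) = (y*)^((1−α)/α) = 2.38^1.6316 = 4.1155.
Therefore s = 4.1155 × (n + g + δ) = 4.1155 × 0.073 = 0.3004.

s ≈ 0.300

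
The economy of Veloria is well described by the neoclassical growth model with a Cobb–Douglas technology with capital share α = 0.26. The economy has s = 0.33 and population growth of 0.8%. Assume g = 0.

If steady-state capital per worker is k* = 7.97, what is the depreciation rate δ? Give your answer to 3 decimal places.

δ ≈ 0.063

In steady state, investment equals break-even investment: s·k^α = (n + δ)·k.
So s / (n + δ) = (k*)^(1−α) = 7.97^0.74 = 4.6460.
Therefore n + δ = s / 4.6460 = 0.33 / 4.6460 = 0.0710, so δ = 0.0710 − 0.008 = 0.0630.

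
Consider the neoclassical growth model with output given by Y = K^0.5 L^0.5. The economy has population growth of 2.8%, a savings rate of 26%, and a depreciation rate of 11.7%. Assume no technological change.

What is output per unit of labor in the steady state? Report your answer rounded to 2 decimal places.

y* = 1.79

At the steady state, Δk = 0, so s·k^α = (n + δ)·k.
Rearranging, k^(1−α) = s / (n + δ).
k^0.5 = 0.26 / (0.028 + 0.117) = 0.26 / 0.145 = 1.7931
k* = 1.7931^(1/0.5) ≈ 3.2152
y* = (k*)^α = 3.2152^0.5 ≈ 1.7931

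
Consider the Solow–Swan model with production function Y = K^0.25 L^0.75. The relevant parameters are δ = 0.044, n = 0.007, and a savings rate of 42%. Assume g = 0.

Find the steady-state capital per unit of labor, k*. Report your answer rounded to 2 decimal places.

k* = 16.63

Steady state requires s·f(k) = (n + δ)·k, i.e. s·k^α = (n + δ)·k.
Rearranging, k^(1−α) = s / (n + δ).
k^0.75 = 0.42 / (0.007 + 0.044) = 0.42 / 0.051 = 8.2353
k* = 8.2353^(1/0.75) ≈ 16.6305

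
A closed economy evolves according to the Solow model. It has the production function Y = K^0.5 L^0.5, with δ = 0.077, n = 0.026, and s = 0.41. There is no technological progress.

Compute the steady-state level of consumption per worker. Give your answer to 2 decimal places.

c* = 2.35

At the steady state, Δk = 0, so s·k^α = (n + δ)·k.
Rearranging, k^(1−α) = s / (n + δ).
k^0.5 = 0.41 / (0.026 + 0.077) = 0.41 / 0.103 = 3.9806
k* = 3.9806^(1/0.5) ≈ 15.8452
y* = (k*)^α = 15.8452^0.5 ≈ 3.9806
c* = (1 − s)·y* = (1 − 0.41) × 3.9806 ≈ 2.3486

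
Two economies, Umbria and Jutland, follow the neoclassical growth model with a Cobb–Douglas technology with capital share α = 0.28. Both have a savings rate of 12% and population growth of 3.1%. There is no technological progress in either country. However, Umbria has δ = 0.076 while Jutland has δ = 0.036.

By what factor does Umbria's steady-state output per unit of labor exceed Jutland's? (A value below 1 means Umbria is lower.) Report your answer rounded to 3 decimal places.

Steady-state y* = [s/(n + δ)]^(α/(1−α)), so the ratio is [ (s_U/(n + δ)_U) / (s_J/(n + δ)_J) ]^0.3889.
s_U/(n + δ)_U = 0.12/0.107 = 1.1215; s_J/(n + δ)_J = 0.12/0.067 = 1.7910.
Ratio = (1.1215/1.7910)^0.3889 = 0.6262^0.3889 ≈ 0.8336

y*_U / y*_J ≈ 0.834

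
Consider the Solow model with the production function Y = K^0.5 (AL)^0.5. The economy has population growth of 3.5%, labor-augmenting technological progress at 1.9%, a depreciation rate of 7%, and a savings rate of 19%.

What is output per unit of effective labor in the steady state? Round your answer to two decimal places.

At the steady state, Δk = 0, so s·k^α = (n + g + δ)·k.
Dividing both sides by k: k^(1−α) = s / (n + g + δ).
k^0.5 = 0.19 / (0.035 + 0.019 + 0.070) = 0.19 / 0.124 = 1.5323
k* = 1.5323^(1/0.5) ≈ 2.3479
y* = (k*)^α = 2.3479^0.5 ≈ 1.5323

y* = 1.53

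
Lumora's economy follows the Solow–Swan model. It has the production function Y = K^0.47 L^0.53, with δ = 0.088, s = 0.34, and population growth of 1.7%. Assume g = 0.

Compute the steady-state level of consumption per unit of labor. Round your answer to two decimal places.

At the steady state, Δk = 0, so s·k^α = (n + δ)·k.
Dividing both sides by k: k^(1−α) = s / (n + δ).
k^0.53 = 0.34 / (0.017 + 0.088) = 0.34 / 0.105 = 3.2381
k* = 3.2381^(1/0.53) ≈ 9.1793
y* = (k*)^α = 9.1793^0.47 ≈ 2.8348
c* = (1 − s)·y* = (1 − 0.34) × 2.8348 ≈ 1.8710

c* = 1.87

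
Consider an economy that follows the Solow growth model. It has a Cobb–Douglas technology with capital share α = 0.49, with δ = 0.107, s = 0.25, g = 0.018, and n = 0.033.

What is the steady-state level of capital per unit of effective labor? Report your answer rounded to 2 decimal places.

k* = 2.46

In steady state, investment equals break-even investment: s·k^α = (n + g + δ)·k.
Dividing both sides by k: k^(1−α) = s / (n + g + δ).
k^0.51 = 0.25 / (0.033 + 0.018 + 0.107) = 0.25 / 0.158 = 1.5823
k* = 1.5823^(1/0.51) ≈ 2.4590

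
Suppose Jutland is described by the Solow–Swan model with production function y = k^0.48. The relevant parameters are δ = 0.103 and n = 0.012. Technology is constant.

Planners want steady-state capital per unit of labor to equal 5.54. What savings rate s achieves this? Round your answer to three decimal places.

At the steady state, Δk = 0, so s·k^α = (n + δ)·k.
So s / (n + δ) = (k*)^(1−α) = 5.54^0.52 = 2.4357.
Therefore s = 2.4357 × (n + δ) = 2.4357 × 0.115 = 0.2801.

s ≈ 0.280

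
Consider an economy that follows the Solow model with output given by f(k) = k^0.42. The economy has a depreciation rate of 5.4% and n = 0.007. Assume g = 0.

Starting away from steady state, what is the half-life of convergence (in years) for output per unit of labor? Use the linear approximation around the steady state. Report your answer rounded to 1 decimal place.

Near the steady state the convergence rate is λ = (1 − α)(n + δ).
λ = (1 − 0.42) × 0.061 = 0.58 × 0.061 = 0.03538
Half-life = ln 2 / λ = 0.6931 / 0.03538 ≈ 19.59 years

about 19.6 years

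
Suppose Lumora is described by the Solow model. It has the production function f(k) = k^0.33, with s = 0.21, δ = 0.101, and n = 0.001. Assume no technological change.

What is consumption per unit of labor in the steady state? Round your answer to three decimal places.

At the steady state, Δk = 0, so s·k^α = (n + δ)·k.
Dividing both sides by k: k^(1−α) = s / (n + δ).
k^0.67 = 0.21 / (0.001 + 0.101) = 0.21 / 0.102 = 2.0588
k* = 2.0588^(1/0.67) ≈ 2.9382
y* = (k*)^α = 2.9382^0.33 ≈ 1.4271
c* = (1 − s)·y* = (1 − 0.21) × 1.4271 ≈ 1.1274

c* ≈ 1.127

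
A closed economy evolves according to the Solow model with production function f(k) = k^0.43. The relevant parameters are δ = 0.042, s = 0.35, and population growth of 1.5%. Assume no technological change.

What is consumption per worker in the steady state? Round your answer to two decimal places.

c* = 2.56

In steady state, investment equals break-even investment: s·k^α = (n + δ)·k.
Rearranging, k^(1−α) = s / (n + δ).
k^0.57 = 0.35 / (0.015 + 0.042) = 0.35 / 0.057 = 6.1404
k* = 6.1404^(1/0.57) ≈ 24.1436
y* = (k*)^α = 24.1436^0.43 ≈ 3.9319
c* = (1 − s)·y* = (1 − 0.35) × 3.9319 ≈ 2.5557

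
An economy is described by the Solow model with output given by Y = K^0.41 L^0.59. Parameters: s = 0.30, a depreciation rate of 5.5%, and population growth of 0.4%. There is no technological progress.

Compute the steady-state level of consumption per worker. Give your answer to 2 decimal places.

Steady state requires s·f(k) = (n + δ)·k, i.e. s·k^α = (n + δ)·k.
Rearranging, k^(1−α) = s / (n + δ).
k^0.59 = 0.30 / (0.004 + 0.055) = 0.30 / 0.059 = 5.0847
k* = 5.0847^(1/0.59) ≈ 15.7420
y* = (k*)^α = 15.7420^0.41 ≈ 3.0960
c* = (1 − s)·y* = (1 − 0.30) × 3.0960 ≈ 2.1672

c* ≈ 2.17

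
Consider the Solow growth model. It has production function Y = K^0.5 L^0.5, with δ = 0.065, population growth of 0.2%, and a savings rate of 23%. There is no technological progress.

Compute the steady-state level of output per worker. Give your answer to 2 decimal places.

y* = 3.43

At the steady state, Δk = 0, so s·k^α = (n + δ)·k.
Rearranging, k^(1−α) = s / (n + δ).
k^0.5 = 0.23 / (0.002 + 0.065) = 0.23 / 0.067 = 3.4328
k* = 3.4328^(1/0.5) ≈ 11.7841
y* = (k*)^α = 11.7841^0.5 ≈ 3.4328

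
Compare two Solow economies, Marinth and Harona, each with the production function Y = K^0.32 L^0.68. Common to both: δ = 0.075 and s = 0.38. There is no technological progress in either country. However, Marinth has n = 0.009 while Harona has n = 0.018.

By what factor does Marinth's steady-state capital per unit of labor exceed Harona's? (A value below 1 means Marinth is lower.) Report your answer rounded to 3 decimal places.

k*_M / k*_H ≈ 1.161

Steady-state k* = [s/(n + δ)]^(1/(1−α)), so the ratio is [ (s_M/(n + δ)_M) / (s_H/(n + δ)_H) ]^1.4706.
s_M/(n + δ)_M = 0.38/0.084 = 4.5238; s_H/(n + δ)_H = 0.38/0.093 = 4.0860.
Ratio = (4.5238/4.0860)^1.4706 = 1.1071^1.4706 ≈ 1.1614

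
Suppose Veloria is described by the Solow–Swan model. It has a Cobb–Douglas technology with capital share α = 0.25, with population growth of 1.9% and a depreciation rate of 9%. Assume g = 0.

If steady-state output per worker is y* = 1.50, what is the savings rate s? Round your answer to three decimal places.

At the steady state, Δk = 0, so s·k^α = (n + δ)·k.
Since y* = [s/(n + δ)]^(α/(1−α)), we have s/(n + δ) = (y*)^((1−α)/α) = 1.50^3 = 3.3750.
Therefore s = 3.3750 × (n + δ) = 3.3750 × 0.109 = 0.3679.

s ≈ 0.368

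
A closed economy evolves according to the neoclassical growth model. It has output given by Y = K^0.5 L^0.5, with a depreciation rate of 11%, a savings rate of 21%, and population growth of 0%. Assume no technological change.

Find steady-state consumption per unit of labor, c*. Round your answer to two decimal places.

c* ≈ 1.51

At the steady state, Δk = 0, so s·k^α = (n + δ)·k.
Dividing both sides by k: k^(1−α) = s / (n + δ).
k^0.5 = 0.21 / (0.000 + 0.110) = 0.21 / 0.110 = 1.9091
k* = 1.9091^(1/0.5) ≈ 3.6447
y* = (k*)^α = 3.6447^0.5 ≈ 1.9091
c* = (1 − s)·y* = (1 − 0.21) × 1.9091 ≈ 1.5082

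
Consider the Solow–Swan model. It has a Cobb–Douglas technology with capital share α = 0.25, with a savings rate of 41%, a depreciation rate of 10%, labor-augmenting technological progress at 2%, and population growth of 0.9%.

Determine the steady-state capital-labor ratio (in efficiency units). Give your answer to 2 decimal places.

In steady state, investment equals break-even investment: s·k^α = (n + g + δ)·k.
Rearranging, k^(1−α) = s / (n + g + δ).
k^0.75 = 0.41 / (0.009 + 0.020 + 0.100) = 0.41 / 0.129 = 3.1783
k* = 3.1783^(1/0.75) ≈ 4.6730

k* ≈ 4.67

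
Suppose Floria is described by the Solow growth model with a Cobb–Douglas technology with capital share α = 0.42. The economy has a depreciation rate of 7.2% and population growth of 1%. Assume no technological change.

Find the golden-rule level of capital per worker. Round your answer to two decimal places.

k_gold ≈ 16.72

The golden rule sets f'(k) = n + δ, i.e. α·k^(α−1) = n + δ.
So k^(1−α) = α / (n + δ) = 0.42 / 0.082 = 5.1220.
k_gold = 5.1220^(1/0.58) ≈ 16.7175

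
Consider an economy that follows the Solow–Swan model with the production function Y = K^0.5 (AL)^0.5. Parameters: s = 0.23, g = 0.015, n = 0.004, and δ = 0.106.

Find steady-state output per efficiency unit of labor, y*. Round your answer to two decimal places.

y* ≈ 1.84

Steady state requires s·f(k) = (n + g + δ)·k, i.e. s·k^α = (n + g + δ)·k.
Rearranging, k^(1−α) = s / (n + g + δ).
k^0.5 = 0.23 / (0.004 + 0.015 + 0.106) = 0.23 / 0.125 = 1.8400
k* = 1.8400^(1/0.5) ≈ 3.3856
y* = (k*)^α = 3.3856^0.5 ≈ 1.8400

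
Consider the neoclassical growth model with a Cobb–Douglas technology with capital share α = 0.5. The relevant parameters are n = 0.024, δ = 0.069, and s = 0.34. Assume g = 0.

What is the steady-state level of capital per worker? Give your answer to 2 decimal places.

In steady state, investment equals break-even investment: s·k^α = (n + δ)·k.
Rearranging, k^(1−α) = s / (n + δ).
k^0.5 = 0.34 / (0.024 + 0.069) = 0.34 / 0.093 = 3.6559
k* = 3.6559^(1/0.5) ≈ 13.3656

k* = 13.37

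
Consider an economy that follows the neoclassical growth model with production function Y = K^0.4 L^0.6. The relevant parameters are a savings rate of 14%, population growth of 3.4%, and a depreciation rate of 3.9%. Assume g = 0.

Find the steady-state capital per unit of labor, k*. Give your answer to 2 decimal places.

k* ≈ 2.96

At the steady state, Δk = 0, so s·k^α = (n + δ)·k.
Dividing both sides by k: k^(1−α) = s / (n + δ).
k^0.6 = 0.14 / (0.034 + 0.039) = 0.14 / 0.073 = 1.9178
k* = 1.9178^(1/0.6) ≈ 2.9603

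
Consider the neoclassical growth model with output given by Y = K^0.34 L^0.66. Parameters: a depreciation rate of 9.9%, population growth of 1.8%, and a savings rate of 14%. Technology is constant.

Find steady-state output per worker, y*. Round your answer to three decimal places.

y* = 1.097

At the steady state, Δk = 0, so s·k^α = (n + δ)·k.
Dividing both sides by k: k^(1−α) = s / (n + δ).
k^0.66 = 0.14 / (0.018 + 0.099) = 0.14 / 0.117 = 1.1966
k* = 1.1966^(1/0.66) ≈ 1.3125
y* = (k*)^α = 1.3125^0.34 ≈ 1.0969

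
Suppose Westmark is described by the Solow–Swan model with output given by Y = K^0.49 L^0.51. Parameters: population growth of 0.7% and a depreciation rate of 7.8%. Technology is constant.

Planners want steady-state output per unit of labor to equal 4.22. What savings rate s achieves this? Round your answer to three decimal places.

At the steady state, Δk = 0, so s·k^α = (n + δ)·k.
Since y* = [s/(n + δ)]^(α/(1−α)), we have s/(n + δ) = (y*)^((1−α)/α) = 4.22^1.0408 = 4.4753.
Therefore s = 4.4753 × (n + δ) = 4.4753 × 0.085 = 0.3804.

s ≈ 0.380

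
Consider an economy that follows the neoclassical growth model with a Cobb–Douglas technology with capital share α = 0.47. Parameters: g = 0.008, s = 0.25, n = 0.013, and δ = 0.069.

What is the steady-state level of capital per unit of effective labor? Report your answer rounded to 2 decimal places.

k* = 6.87

In steady state, investment equals break-even investment: s·k^α = (n + g + δ)·k.
Rearranging, k^(1−α) = s / (n + g + δ).
k^0.53 = 0.25 / (0.013 + 0.008 + 0.069) = 0.25 / 0.090 = 2.7778
k* = 2.7778^(1/0.53) ≈ 6.8734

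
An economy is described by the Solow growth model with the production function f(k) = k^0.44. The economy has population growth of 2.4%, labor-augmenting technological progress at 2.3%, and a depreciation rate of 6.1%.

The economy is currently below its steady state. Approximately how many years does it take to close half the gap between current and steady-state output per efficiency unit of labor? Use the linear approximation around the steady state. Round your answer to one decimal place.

Near the steady state the convergence rate is λ = (1 − α)(n + g + δ).
λ = (1 − 0.44) × 0.108 = 0.56 × 0.108 = 0.06048
Half-life = ln 2 / λ = 0.6931 / 0.06048 ≈ 11.46 years

about 11.5 years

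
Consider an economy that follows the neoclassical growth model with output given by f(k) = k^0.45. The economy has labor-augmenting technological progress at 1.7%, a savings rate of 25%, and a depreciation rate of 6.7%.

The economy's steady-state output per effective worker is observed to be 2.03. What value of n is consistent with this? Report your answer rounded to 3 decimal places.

In steady state, investment equals break-even investment: s·k^α = (n + g + δ)·k.
Since y* = [s/(n + g + δ)]^(α/(1−α)), we have s/(n + g + δ) = (y*)^((1−α)/α) = 2.03^1.2222 = 2.3759.
Therefore n + g + δ = s / 2.3759 = 0.25 / 2.3759 = 0.1052, so n = 0.1052 − 0.084 = 0.0212.

n ≈ 0.021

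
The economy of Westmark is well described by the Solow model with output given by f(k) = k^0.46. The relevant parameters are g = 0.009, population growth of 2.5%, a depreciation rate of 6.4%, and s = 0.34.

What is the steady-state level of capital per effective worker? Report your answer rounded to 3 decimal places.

k* ≈ 10.011

At the steady state, Δk = 0, so s·k^α = (n + g + δ)·k.
Dividing both sides by k: k^(1−α) = s / (n + g + δ).
k^0.54 = 0.34 / (0.025 + 0.009 + 0.064) = 0.34 / 0.098 = 3.4694
k* = 3.4694^(1/0.54) ≈ 10.0109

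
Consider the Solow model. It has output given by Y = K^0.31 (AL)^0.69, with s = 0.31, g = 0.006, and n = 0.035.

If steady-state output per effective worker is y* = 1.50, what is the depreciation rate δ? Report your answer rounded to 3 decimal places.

In steady state, investment equals break-even investment: s·k^α = (n + g + δ)·k.
Since y* = [s/(n + g + δ)]^(α/(1−α)), we have s/(n + g + δ) = (y*)^((1−α)/α) = 1.50^2.2258 = 2.4657.
Therefore n + g + δ = s / 2.4657 = 0.31 / 2.4657 = 0.1257, so δ = 0.1257 − 0.041 = 0.0847.

δ ≈ 0.085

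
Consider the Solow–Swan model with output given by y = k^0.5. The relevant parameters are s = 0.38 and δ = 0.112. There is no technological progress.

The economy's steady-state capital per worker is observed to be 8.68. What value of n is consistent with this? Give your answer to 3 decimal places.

n ≈ 0.017

Steady state requires s·f(k) = (n + δ)·k, i.e. s·k^α = (n + δ)·k.
So s / (n + δ) = (k*)^(1−α) = 8.68^0.5 = 2.9462.
Therefore n + δ = s / 2.9462 = 0.38 / 2.9462 = 0.1290, so n = 0.1290 − 0.112 = 0.0170.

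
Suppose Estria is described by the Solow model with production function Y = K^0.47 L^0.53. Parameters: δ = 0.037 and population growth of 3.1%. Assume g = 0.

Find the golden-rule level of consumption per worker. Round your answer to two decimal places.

At the golden rule, f'(k) = n + δ, so α·k^(α−1) = n + δ and k_gold = (α/(n + δ))^(1/(1−α)).
k_gold = (0.47/0.068)^(1/0.53) = 6.9118^1.8868 ≈ 38.3831
c_gold = f(k_gold) − (n + δ)·k_gold = 5.5532 − 0.068×38.3831 ≈ 2.9431

c_gold ≈ 2.94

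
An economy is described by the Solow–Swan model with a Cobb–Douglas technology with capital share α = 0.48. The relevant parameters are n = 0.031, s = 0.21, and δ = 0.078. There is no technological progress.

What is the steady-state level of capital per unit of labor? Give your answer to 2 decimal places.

Steady state requires s·f(k) = (n + δ)·k, i.e. s·k^α = (n + δ)·k.
Rearranging, k^(1−α) = s / (n + δ).
k^0.52 = 0.21 / (0.031 + 0.078) = 0.21 / 0.109 = 1.9266
k* = 1.9266^(1/0.52) ≈ 3.5292

k* = 3.53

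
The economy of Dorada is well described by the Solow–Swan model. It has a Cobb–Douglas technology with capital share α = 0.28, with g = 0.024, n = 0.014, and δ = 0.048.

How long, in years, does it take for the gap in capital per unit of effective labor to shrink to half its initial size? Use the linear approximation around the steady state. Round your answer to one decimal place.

Near the steady state the convergence rate is λ = (1 − α)(n + g + δ).
λ = (1 − 0.28) × 0.086 = 0.72 × 0.086 = 0.06192
Half-life = ln 2 / λ = 0.6931 / 0.06192 ≈ 11.19 years

t_½ ≈ 11.2 years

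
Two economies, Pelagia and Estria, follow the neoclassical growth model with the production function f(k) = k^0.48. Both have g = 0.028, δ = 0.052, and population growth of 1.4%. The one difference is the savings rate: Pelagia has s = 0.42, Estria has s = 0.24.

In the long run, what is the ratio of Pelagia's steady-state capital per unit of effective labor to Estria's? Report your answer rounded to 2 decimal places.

Steady-state k* = [s/(n + g + δ)]^(1/(1−α)), so the ratio is [ (s_P/(n + g + δ)_P) / (s_E/(n + g + δ)_E) ]^1.9231.
s_P/(n + g + δ)_P = 0.42/0.094 = 4.4681; s_E/(n + g + δ)_E = 0.24/0.094 = 2.5532.
Ratio = (4.4681/2.5532)^1.9231 = 1.7500^1.9231 ≈ 2.9335

k*_P / k*_E ≈ 2.93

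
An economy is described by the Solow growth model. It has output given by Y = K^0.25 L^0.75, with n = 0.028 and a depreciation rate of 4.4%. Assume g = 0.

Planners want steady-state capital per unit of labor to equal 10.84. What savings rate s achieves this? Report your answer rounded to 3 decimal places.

Steady state requires s·f(k) = (n + δ)·k, i.e. s·k^α = (n + δ)·k.
So s / (n + δ) = (k*)^(1−α) = 10.84^0.75 = 5.9741.
Therefore s = 5.9741 × (n + δ) = 5.9741 × 0.072 = 0.4301.

s ≈ 0.430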